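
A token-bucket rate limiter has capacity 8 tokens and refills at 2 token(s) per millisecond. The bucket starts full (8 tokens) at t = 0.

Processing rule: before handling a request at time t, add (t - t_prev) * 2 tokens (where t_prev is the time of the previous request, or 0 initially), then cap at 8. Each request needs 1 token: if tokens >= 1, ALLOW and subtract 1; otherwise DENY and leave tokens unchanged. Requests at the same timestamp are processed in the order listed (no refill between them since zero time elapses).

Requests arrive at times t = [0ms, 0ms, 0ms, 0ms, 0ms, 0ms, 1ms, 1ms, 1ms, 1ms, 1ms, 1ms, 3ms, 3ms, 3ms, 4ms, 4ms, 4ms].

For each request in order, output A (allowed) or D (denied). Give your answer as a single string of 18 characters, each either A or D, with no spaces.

Answer: AAAAAAAAAADDAAAAAA

Derivation:
Simulating step by step:
  req#1 t=0ms: ALLOW
  req#2 t=0ms: ALLOW
  req#3 t=0ms: ALLOW
  req#4 t=0ms: ALLOW
  req#5 t=0ms: ALLOW
  req#6 t=0ms: ALLOW
  req#7 t=1ms: ALLOW
  req#8 t=1ms: ALLOW
  req#9 t=1ms: ALLOW
  req#10 t=1ms: ALLOW
  req#11 t=1ms: DENY
  req#12 t=1ms: DENY
  req#13 t=3ms: ALLOW
  req#14 t=3ms: ALLOW
  req#15 t=3ms: ALLOW
  req#16 t=4ms: ALLOW
  req#17 t=4ms: ALLOW
  req#18 t=4ms: ALLOW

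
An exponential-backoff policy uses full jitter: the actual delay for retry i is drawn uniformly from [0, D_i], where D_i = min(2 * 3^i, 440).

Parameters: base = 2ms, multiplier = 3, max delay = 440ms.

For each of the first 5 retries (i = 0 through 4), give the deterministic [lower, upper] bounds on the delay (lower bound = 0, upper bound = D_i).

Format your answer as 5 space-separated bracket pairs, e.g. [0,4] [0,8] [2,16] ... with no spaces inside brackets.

Computing bounds per retry:
  i=0: D_i=min(2*3^0,440)=2, bounds=[0,2]
  i=1: D_i=min(2*3^1,440)=6, bounds=[0,6]
  i=2: D_i=min(2*3^2,440)=18, bounds=[0,18]
  i=3: D_i=min(2*3^3,440)=54, bounds=[0,54]
  i=4: D_i=min(2*3^4,440)=162, bounds=[0,162]

Answer: [0,2] [0,6] [0,18] [0,54] [0,162]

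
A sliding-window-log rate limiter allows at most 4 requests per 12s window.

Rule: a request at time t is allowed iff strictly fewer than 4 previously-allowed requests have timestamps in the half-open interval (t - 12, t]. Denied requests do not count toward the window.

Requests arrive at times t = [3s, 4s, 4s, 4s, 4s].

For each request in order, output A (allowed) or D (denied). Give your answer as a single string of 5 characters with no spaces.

Answer: AAAAD

Derivation:
Tracking allowed requests in the window:
  req#1 t=3s: ALLOW
  req#2 t=4s: ALLOW
  req#3 t=4s: ALLOW
  req#4 t=4s: ALLOW
  req#5 t=4s: DENY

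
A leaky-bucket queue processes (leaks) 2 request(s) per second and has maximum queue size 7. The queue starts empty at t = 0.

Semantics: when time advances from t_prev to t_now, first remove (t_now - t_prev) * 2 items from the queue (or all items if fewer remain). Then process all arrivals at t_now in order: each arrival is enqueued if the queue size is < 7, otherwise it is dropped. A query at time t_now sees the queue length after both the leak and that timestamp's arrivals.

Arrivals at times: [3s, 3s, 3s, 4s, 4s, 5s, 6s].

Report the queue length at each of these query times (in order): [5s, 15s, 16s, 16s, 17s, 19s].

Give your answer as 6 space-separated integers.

Answer: 2 0 0 0 0 0

Derivation:
Queue lengths at query times:
  query t=5s: backlog = 2
  query t=15s: backlog = 0
  query t=16s: backlog = 0
  query t=16s: backlog = 0
  query t=17s: backlog = 0
  query t=19s: backlog = 0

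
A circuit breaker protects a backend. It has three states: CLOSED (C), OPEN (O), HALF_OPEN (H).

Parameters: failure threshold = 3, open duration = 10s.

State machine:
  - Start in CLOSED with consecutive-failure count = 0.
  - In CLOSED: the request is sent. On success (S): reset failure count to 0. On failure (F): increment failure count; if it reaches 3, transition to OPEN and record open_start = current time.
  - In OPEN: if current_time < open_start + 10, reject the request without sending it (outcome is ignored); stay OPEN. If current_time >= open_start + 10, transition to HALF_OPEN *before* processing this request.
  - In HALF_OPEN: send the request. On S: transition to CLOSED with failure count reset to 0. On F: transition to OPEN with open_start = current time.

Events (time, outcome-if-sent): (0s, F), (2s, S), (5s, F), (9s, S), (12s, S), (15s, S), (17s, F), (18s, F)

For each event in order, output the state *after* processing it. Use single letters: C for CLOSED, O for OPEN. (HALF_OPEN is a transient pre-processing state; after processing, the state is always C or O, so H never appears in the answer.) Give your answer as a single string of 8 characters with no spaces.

State after each event:
  event#1 t=0s outcome=F: state=CLOSED
  event#2 t=2s outcome=S: state=CLOSED
  event#3 t=5s outcome=F: state=CLOSED
  event#4 t=9s outcome=S: state=CLOSED
  event#5 t=12s outcome=S: state=CLOSED
  event#6 t=15s outcome=S: state=CLOSED
  event#7 t=17s outcome=F: state=CLOSED
  event#8 t=18s outcome=F: state=CLOSED

Answer: CCCCCCCC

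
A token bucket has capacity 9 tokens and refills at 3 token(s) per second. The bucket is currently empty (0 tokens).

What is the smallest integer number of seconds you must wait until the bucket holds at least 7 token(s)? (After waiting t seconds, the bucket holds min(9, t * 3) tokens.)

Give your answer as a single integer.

Need t * 3 >= 7, so t >= 7/3.
Smallest integer t = ceil(7/3) = 3.

Answer: 3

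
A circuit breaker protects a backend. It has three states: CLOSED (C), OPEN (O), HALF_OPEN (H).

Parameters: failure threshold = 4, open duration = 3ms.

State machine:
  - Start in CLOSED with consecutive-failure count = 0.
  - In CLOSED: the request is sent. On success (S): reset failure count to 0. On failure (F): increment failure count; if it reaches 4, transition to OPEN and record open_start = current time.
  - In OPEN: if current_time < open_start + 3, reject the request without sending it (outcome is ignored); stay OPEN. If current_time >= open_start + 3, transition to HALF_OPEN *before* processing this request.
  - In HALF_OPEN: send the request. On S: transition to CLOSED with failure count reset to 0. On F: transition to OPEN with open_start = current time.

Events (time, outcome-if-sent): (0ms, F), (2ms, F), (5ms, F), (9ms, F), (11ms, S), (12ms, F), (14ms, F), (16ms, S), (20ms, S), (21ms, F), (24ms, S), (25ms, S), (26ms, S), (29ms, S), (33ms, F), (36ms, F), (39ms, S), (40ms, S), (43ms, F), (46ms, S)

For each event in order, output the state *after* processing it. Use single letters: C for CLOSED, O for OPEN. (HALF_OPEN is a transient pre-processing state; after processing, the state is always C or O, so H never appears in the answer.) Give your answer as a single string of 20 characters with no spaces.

State after each event:
  event#1 t=0ms outcome=F: state=CLOSED
  event#2 t=2ms outcome=F: state=CLOSED
  event#3 t=5ms outcome=F: state=CLOSED
  event#4 t=9ms outcome=F: state=OPEN
  event#5 t=11ms outcome=S: state=OPEN
  event#6 t=12ms outcome=F: state=OPEN
  event#7 t=14ms outcome=F: state=OPEN
  event#8 t=16ms outcome=S: state=CLOSED
  event#9 t=20ms outcome=S: state=CLOSED
  event#10 t=21ms outcome=F: state=CLOSED
  event#11 t=24ms outcome=S: state=CLOSED
  event#12 t=25ms outcome=S: state=CLOSED
  event#13 t=26ms outcome=S: state=CLOSED
  event#14 t=29ms outcome=S: state=CLOSED
  event#15 t=33ms outcome=F: state=CLOSED
  event#16 t=36ms outcome=F: state=CLOSED
  event#17 t=39ms outcome=S: state=CLOSED
  event#18 t=40ms outcome=S: state=CLOSED
  event#19 t=43ms outcome=F: state=CLOSED
  event#20 t=46ms outcome=S: state=CLOSED

Answer: CCCOOOOCCCCCCCCCCCCC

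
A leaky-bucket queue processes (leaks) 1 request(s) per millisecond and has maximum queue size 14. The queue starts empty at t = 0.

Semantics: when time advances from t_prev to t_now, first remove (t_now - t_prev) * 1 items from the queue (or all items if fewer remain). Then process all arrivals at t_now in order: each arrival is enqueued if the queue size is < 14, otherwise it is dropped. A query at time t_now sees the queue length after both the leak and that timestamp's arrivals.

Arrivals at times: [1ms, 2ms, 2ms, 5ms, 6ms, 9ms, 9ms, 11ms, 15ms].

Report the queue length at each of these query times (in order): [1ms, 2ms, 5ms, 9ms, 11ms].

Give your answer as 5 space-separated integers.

Answer: 1 2 1 2 1

Derivation:
Queue lengths at query times:
  query t=1ms: backlog = 1
  query t=2ms: backlog = 2
  query t=5ms: backlog = 1
  query t=9ms: backlog = 2
  query t=11ms: backlog = 1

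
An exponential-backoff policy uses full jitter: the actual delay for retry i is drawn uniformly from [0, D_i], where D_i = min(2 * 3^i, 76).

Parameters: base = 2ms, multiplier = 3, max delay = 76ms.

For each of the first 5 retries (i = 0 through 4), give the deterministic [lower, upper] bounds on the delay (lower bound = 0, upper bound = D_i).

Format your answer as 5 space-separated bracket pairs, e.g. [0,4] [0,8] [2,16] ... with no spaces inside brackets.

Computing bounds per retry:
  i=0: D_i=min(2*3^0,76)=2, bounds=[0,2]
  i=1: D_i=min(2*3^1,76)=6, bounds=[0,6]
  i=2: D_i=min(2*3^2,76)=18, bounds=[0,18]
  i=3: D_i=min(2*3^3,76)=54, bounds=[0,54]
  i=4: D_i=min(2*3^4,76)=76, bounds=[0,76]

Answer: [0,2] [0,6] [0,18] [0,54] [0,76]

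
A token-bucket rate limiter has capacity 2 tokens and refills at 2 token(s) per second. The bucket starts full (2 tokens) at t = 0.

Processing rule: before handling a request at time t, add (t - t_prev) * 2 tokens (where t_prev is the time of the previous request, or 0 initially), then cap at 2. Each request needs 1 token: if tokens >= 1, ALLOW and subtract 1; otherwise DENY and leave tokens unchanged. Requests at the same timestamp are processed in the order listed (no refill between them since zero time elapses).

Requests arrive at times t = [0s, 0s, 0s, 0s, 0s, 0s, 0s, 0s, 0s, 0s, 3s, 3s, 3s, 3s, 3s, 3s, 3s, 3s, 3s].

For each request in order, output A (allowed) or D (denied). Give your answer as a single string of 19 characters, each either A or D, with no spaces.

Simulating step by step:
  req#1 t=0s: ALLOW
  req#2 t=0s: ALLOW
  req#3 t=0s: DENY
  req#4 t=0s: DENY
  req#5 t=0s: DENY
  req#6 t=0s: DENY
  req#7 t=0s: DENY
  req#8 t=0s: DENY
  req#9 t=0s: DENY
  req#10 t=0s: DENY
  req#11 t=3s: ALLOW
  req#12 t=3s: ALLOW
  req#13 t=3s: DENY
  req#14 t=3s: DENY
  req#15 t=3s: DENY
  req#16 t=3s: DENY
  req#17 t=3s: DENY
  req#18 t=3s: DENY
  req#19 t=3s: DENY

Answer: AADDDDDDDDAADDDDDDD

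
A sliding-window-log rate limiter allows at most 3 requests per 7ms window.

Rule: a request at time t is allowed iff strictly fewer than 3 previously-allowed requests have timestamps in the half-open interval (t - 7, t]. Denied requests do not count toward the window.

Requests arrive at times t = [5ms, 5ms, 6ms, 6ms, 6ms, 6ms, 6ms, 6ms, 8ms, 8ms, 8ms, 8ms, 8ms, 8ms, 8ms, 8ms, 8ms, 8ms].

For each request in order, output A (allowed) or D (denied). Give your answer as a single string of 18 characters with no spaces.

Answer: AAADDDDDDDDDDDDDDD

Derivation:
Tracking allowed requests in the window:
  req#1 t=5ms: ALLOW
  req#2 t=5ms: ALLOW
  req#3 t=6ms: ALLOW
  req#4 t=6ms: DENY
  req#5 t=6ms: DENY
  req#6 t=6ms: DENY
  req#7 t=6ms: DENY
  req#8 t=6ms: DENY
  req#9 t=8ms: DENY
  req#10 t=8ms: DENY
  req#11 t=8ms: DENY
  req#12 t=8ms: DENY
  req#13 t=8ms: DENY
  req#14 t=8ms: DENY
  req#15 t=8ms: DENY
  req#16 t=8ms: DENY
  req#17 t=8ms: DENY
  req#18 t=8ms: DENY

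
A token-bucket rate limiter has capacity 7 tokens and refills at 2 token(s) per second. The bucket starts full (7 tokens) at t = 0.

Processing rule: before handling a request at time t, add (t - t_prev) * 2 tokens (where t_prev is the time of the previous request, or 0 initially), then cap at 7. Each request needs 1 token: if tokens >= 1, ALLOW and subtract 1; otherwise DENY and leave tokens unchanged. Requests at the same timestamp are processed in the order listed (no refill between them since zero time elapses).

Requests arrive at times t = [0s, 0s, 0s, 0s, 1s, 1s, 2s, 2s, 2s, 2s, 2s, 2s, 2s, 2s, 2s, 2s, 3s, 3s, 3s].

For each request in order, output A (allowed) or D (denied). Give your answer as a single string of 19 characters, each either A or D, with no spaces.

Answer: AAAAAAAAAAADDDDDAAD

Derivation:
Simulating step by step:
  req#1 t=0s: ALLOW
  req#2 t=0s: ALLOW
  req#3 t=0s: ALLOW
  req#4 t=0s: ALLOW
  req#5 t=1s: ALLOW
  req#6 t=1s: ALLOW
  req#7 t=2s: ALLOW
  req#8 t=2s: ALLOW
  req#9 t=2s: ALLOW
  req#10 t=2s: ALLOW
  req#11 t=2s: ALLOW
  req#12 t=2s: DENY
  req#13 t=2s: DENY
  req#14 t=2s: DENY
  req#15 t=2s: DENY
  req#16 t=2s: DENY
  req#17 t=3s: ALLOW
  req#18 t=3s: ALLOW
  req#19 t=3s: DENY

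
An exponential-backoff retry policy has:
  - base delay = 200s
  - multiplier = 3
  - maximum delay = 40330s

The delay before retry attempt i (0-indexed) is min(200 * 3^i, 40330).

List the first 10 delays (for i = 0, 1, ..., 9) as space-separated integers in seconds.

Answer: 200 600 1800 5400 16200 40330 40330 40330 40330 40330

Derivation:
Computing each delay:
  i=0: min(200*3^0, 40330) = 200
  i=1: min(200*3^1, 40330) = 600
  i=2: min(200*3^2, 40330) = 1800
  i=3: min(200*3^3, 40330) = 5400
  i=4: min(200*3^4, 40330) = 16200
  i=5: min(200*3^5, 40330) = 40330
  i=6: min(200*3^6, 40330) = 40330
  i=7: min(200*3^7, 40330) = 40330
  i=8: min(200*3^8, 40330) = 40330
  i=9: min(200*3^9, 40330) = 40330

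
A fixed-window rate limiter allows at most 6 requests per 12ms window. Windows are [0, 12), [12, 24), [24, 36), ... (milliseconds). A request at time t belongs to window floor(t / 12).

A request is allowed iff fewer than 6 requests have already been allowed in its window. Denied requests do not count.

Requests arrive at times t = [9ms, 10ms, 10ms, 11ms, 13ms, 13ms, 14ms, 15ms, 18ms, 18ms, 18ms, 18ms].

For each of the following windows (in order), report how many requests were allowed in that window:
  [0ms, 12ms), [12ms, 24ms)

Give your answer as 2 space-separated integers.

Processing requests:
  req#1 t=9ms (window 0): ALLOW
  req#2 t=10ms (window 0): ALLOW
  req#3 t=10ms (window 0): ALLOW
  req#4 t=11ms (window 0): ALLOW
  req#5 t=13ms (window 1): ALLOW
  req#6 t=13ms (window 1): ALLOW
  req#7 t=14ms (window 1): ALLOW
  req#8 t=15ms (window 1): ALLOW
  req#9 t=18ms (window 1): ALLOW
  req#10 t=18ms (window 1): ALLOW
  req#11 t=18ms (window 1): DENY
  req#12 t=18ms (window 1): DENY

Allowed counts by window: 4 6

Answer: 4 6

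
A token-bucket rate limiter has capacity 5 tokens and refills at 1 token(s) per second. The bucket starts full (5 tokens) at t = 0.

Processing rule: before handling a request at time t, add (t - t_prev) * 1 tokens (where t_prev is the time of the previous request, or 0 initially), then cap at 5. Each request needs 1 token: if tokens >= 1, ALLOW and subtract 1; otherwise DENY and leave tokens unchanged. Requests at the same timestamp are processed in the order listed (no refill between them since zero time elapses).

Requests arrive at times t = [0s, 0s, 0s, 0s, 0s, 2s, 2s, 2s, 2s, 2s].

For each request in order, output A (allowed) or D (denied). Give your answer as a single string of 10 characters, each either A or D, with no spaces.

Answer: AAAAAAADDD

Derivation:
Simulating step by step:
  req#1 t=0s: ALLOW
  req#2 t=0s: ALLOW
  req#3 t=0s: ALLOW
  req#4 t=0s: ALLOW
  req#5 t=0s: ALLOW
  req#6 t=2s: ALLOW
  req#7 t=2s: ALLOW
  req#8 t=2s: DENY
  req#9 t=2s: DENY
  req#10 t=2s: DENY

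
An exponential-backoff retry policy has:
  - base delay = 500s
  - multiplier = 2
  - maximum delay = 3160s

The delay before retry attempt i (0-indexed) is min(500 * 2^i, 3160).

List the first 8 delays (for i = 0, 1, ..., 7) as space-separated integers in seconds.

Computing each delay:
  i=0: min(500*2^0, 3160) = 500
  i=1: min(500*2^1, 3160) = 1000
  i=2: min(500*2^2, 3160) = 2000
  i=3: min(500*2^3, 3160) = 3160
  i=4: min(500*2^4, 3160) = 3160
  i=5: min(500*2^5, 3160) = 3160
  i=6: min(500*2^6, 3160) = 3160
  i=7: min(500*2^7, 3160) = 3160

Answer: 500 1000 2000 3160 3160 3160 3160 3160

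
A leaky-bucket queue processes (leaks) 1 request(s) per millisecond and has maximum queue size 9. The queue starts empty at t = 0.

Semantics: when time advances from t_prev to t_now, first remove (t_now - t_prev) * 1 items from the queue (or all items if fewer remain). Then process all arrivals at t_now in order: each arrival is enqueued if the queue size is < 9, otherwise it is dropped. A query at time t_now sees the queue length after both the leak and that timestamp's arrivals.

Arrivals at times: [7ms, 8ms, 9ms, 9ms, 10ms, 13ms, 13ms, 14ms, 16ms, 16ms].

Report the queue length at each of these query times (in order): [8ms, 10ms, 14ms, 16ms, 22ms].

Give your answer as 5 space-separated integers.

Queue lengths at query times:
  query t=8ms: backlog = 1
  query t=10ms: backlog = 2
  query t=14ms: backlog = 2
  query t=16ms: backlog = 2
  query t=22ms: backlog = 0

Answer: 1 2 2 2 0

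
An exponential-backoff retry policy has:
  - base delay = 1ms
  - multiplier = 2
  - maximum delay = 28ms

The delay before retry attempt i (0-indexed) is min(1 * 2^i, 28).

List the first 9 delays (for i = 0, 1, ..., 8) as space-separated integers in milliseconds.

Answer: 1 2 4 8 16 28 28 28 28

Derivation:
Computing each delay:
  i=0: min(1*2^0, 28) = 1
  i=1: min(1*2^1, 28) = 2
  i=2: min(1*2^2, 28) = 4
  i=3: min(1*2^3, 28) = 8
  i=4: min(1*2^4, 28) = 16
  i=5: min(1*2^5, 28) = 28
  i=6: min(1*2^6, 28) = 28
  i=7: min(1*2^7, 28) = 28
  i=8: min(1*2^8, 28) = 28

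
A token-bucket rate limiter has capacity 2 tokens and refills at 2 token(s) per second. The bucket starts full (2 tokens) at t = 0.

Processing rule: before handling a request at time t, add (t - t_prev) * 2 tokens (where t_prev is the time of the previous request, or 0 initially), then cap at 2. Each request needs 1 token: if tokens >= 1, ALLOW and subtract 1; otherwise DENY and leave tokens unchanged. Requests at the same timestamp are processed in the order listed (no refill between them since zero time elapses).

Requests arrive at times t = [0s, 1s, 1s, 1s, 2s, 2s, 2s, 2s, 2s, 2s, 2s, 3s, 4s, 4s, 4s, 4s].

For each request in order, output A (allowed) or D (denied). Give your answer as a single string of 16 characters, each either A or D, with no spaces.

Answer: AAADAADDDDDAAADD

Derivation:
Simulating step by step:
  req#1 t=0s: ALLOW
  req#2 t=1s: ALLOW
  req#3 t=1s: ALLOW
  req#4 t=1s: DENY
  req#5 t=2s: ALLOW
  req#6 t=2s: ALLOW
  req#7 t=2s: DENY
  req#8 t=2s: DENY
  req#9 t=2s: DENY
  req#10 t=2s: DENY
  req#11 t=2s: DENY
  req#12 t=3s: ALLOW
  req#13 t=4s: ALLOW
  req#14 t=4s: ALLOW
  req#15 t=4s: DENY
  req#16 t=4s: DENY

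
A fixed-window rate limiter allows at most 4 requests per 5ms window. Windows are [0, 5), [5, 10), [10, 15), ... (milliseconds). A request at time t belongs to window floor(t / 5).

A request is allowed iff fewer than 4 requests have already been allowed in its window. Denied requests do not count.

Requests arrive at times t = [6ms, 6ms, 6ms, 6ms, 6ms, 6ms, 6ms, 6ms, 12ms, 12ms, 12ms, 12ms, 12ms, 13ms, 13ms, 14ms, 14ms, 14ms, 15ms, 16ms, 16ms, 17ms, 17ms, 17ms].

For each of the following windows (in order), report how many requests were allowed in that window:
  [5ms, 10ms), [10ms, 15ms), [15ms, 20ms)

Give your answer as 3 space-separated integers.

Processing requests:
  req#1 t=6ms (window 1): ALLOW
  req#2 t=6ms (window 1): ALLOW
  req#3 t=6ms (window 1): ALLOW
  req#4 t=6ms (window 1): ALLOW
  req#5 t=6ms (window 1): DENY
  req#6 t=6ms (window 1): DENY
  req#7 t=6ms (window 1): DENY
  req#8 t=6ms (window 1): DENY
  req#9 t=12ms (window 2): ALLOW
  req#10 t=12ms (window 2): ALLOW
  req#11 t=12ms (window 2): ALLOW
  req#12 t=12ms (window 2): ALLOW
  req#13 t=12ms (window 2): DENY
  req#14 t=13ms (window 2): DENY
  req#15 t=13ms (window 2): DENY
  req#16 t=14ms (window 2): DENY
  req#17 t=14ms (window 2): DENY
  req#18 t=14ms (window 2): DENY
  req#19 t=15ms (window 3): ALLOW
  req#20 t=16ms (window 3): ALLOW
  req#21 t=16ms (window 3): ALLOW
  req#22 t=17ms (window 3): ALLOW
  req#23 t=17ms (window 3): DENY
  req#24 t=17ms (window 3): DENY

Allowed counts by window: 4 4 4

Answer: 4 4 4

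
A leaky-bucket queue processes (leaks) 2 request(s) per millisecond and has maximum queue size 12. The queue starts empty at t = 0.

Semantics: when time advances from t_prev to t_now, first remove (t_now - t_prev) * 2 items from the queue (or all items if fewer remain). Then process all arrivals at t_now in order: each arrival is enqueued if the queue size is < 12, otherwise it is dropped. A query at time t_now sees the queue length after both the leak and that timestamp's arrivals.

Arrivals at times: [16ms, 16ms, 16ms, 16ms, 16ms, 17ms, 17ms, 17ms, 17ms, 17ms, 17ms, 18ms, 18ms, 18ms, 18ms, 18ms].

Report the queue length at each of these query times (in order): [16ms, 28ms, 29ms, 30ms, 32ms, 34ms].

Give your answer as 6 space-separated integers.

Queue lengths at query times:
  query t=16ms: backlog = 5
  query t=28ms: backlog = 0
  query t=29ms: backlog = 0
  query t=30ms: backlog = 0
  query t=32ms: backlog = 0
  query t=34ms: backlog = 0

Answer: 5 0 0 0 0 0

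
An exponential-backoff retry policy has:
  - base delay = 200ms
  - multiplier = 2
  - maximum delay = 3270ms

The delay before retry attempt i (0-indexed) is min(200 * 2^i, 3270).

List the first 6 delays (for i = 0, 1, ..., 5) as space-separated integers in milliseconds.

Computing each delay:
  i=0: min(200*2^0, 3270) = 200
  i=1: min(200*2^1, 3270) = 400
  i=2: min(200*2^2, 3270) = 800
  i=3: min(200*2^3, 3270) = 1600
  i=4: min(200*2^4, 3270) = 3200
  i=5: min(200*2^5, 3270) = 3270

Answer: 200 400 800 1600 3200 3270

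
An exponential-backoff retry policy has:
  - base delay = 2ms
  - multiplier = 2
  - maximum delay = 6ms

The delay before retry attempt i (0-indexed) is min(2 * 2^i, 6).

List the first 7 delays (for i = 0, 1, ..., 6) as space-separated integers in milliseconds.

Answer: 2 4 6 6 6 6 6

Derivation:
Computing each delay:
  i=0: min(2*2^0, 6) = 2
  i=1: min(2*2^1, 6) = 4
  i=2: min(2*2^2, 6) = 6
  i=3: min(2*2^3, 6) = 6
  i=4: min(2*2^4, 6) = 6
  i=5: min(2*2^5, 6) = 6
  i=6: min(2*2^6, 6) = 6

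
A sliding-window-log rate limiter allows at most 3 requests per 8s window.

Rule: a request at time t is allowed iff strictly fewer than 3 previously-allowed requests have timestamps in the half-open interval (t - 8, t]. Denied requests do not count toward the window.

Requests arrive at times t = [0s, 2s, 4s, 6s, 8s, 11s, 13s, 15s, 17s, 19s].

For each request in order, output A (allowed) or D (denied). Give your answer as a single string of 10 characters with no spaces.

Tracking allowed requests in the window:
  req#1 t=0s: ALLOW
  req#2 t=2s: ALLOW
  req#3 t=4s: ALLOW
  req#4 t=6s: DENY
  req#5 t=8s: ALLOW
  req#6 t=11s: ALLOW
  req#7 t=13s: ALLOW
  req#8 t=15s: DENY
  req#9 t=17s: ALLOW
  req#10 t=19s: ALLOW

Answer: AAADAAADAA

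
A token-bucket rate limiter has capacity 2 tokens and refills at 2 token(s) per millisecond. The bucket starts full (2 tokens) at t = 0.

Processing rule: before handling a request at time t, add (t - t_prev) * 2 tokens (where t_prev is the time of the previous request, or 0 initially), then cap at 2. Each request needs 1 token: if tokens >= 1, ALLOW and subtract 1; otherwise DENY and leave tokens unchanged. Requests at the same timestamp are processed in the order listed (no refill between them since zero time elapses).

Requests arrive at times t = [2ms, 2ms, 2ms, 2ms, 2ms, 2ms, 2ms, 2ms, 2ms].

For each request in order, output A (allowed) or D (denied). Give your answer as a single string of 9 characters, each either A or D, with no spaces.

Simulating step by step:
  req#1 t=2ms: ALLOW
  req#2 t=2ms: ALLOW
  req#3 t=2ms: DENY
  req#4 t=2ms: DENY
  req#5 t=2ms: DENY
  req#6 t=2ms: DENY
  req#7 t=2ms: DENY
  req#8 t=2ms: DENY
  req#9 t=2ms: DENY

Answer: AADDDDDDD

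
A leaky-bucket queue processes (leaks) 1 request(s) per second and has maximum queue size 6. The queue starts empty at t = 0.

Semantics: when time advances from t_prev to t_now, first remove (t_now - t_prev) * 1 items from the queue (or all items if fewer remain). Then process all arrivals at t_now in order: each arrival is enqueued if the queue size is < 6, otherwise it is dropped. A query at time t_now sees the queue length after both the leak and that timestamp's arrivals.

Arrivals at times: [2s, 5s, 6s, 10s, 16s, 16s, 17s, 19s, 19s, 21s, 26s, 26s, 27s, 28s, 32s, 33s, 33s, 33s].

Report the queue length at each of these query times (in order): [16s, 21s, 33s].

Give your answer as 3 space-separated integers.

Queue lengths at query times:
  query t=16s: backlog = 2
  query t=21s: backlog = 1
  query t=33s: backlog = 3

Answer: 2 1 3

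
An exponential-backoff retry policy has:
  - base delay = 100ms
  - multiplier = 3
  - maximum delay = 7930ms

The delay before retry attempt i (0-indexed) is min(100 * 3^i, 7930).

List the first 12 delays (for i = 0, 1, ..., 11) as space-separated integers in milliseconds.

Computing each delay:
  i=0: min(100*3^0, 7930) = 100
  i=1: min(100*3^1, 7930) = 300
  i=2: min(100*3^2, 7930) = 900
  i=3: min(100*3^3, 7930) = 2700
  i=4: min(100*3^4, 7930) = 7930
  i=5: min(100*3^5, 7930) = 7930
  i=6: min(100*3^6, 7930) = 7930
  i=7: min(100*3^7, 7930) = 7930
  i=8: min(100*3^8, 7930) = 7930
  i=9: min(100*3^9, 7930) = 7930
  i=10: min(100*3^10, 7930) = 7930
  i=11: min(100*3^11, 7930) = 7930

Answer: 100 300 900 2700 7930 7930 7930 7930 7930 7930 7930 7930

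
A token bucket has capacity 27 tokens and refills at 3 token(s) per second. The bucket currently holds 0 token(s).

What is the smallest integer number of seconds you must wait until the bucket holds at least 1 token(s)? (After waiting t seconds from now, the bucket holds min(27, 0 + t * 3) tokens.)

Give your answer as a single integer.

Need 0 + t * 3 >= 1, so t >= 1/3.
Smallest integer t = ceil(1/3) = 1.

Answer: 1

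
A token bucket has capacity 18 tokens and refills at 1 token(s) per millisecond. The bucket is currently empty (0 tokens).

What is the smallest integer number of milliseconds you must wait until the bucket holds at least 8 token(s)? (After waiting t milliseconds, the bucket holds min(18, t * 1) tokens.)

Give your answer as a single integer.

Answer: 8

Derivation:
Need t * 1 >= 8, so t >= 8/1.
Smallest integer t = ceil(8/1) = 8.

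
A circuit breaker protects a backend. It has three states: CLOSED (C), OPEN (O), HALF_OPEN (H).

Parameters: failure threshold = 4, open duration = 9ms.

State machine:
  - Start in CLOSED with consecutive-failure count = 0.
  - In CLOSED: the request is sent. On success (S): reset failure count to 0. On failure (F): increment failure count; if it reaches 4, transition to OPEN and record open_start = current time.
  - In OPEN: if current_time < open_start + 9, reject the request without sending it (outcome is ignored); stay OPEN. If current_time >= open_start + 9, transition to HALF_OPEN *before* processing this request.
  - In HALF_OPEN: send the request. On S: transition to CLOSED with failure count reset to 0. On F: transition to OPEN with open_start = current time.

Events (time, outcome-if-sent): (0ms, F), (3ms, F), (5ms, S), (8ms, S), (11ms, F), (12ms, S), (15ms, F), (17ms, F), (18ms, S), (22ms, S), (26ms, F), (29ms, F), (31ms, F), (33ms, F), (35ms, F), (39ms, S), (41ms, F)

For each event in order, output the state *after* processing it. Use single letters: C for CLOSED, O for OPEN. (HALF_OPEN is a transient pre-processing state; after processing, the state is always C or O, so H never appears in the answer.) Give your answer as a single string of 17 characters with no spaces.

State after each event:
  event#1 t=0ms outcome=F: state=CLOSED
  event#2 t=3ms outcome=F: state=CLOSED
  event#3 t=5ms outcome=S: state=CLOSED
  event#4 t=8ms outcome=S: state=CLOSED
  event#5 t=11ms outcome=F: state=CLOSED
  event#6 t=12ms outcome=S: state=CLOSED
  event#7 t=15ms outcome=F: state=CLOSED
  event#8 t=17ms outcome=F: state=CLOSED
  event#9 t=18ms outcome=S: state=CLOSED
  event#10 t=22ms outcome=S: state=CLOSED
  event#11 t=26ms outcome=F: state=CLOSED
  event#12 t=29ms outcome=F: state=CLOSED
  event#13 t=31ms outcome=F: state=CLOSED
  event#14 t=33ms outcome=F: state=OPEN
  event#15 t=35ms outcome=F: state=OPEN
  event#16 t=39ms outcome=S: state=OPEN
  event#17 t=41ms outcome=F: state=OPEN

Answer: CCCCCCCCCCCCCOOOO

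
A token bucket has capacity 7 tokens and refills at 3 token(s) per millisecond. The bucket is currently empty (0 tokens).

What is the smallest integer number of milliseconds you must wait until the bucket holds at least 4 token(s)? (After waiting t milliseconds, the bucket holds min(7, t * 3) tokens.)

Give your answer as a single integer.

Need t * 3 >= 4, so t >= 4/3.
Smallest integer t = ceil(4/3) = 2.

Answer: 2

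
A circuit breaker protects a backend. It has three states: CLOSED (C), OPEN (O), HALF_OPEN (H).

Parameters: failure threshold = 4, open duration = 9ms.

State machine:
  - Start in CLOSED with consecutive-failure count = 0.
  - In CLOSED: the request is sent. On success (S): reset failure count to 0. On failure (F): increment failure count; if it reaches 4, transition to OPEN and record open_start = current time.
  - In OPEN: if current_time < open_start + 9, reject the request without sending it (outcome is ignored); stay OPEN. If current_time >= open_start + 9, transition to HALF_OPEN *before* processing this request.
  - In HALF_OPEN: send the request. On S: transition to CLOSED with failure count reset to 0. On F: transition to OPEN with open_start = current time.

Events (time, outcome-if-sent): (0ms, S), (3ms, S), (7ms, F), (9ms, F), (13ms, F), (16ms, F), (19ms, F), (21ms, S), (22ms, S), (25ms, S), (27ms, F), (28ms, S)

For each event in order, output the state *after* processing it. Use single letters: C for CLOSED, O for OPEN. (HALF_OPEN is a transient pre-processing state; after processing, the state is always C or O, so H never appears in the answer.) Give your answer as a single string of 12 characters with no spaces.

Answer: CCCCCOOOOCCC

Derivation:
State after each event:
  event#1 t=0ms outcome=S: state=CLOSED
  event#2 t=3ms outcome=S: state=CLOSED
  event#3 t=7ms outcome=F: state=CLOSED
  event#4 t=9ms outcome=F: state=CLOSED
  event#5 t=13ms outcome=F: state=CLOSED
  event#6 t=16ms outcome=F: state=OPEN
  event#7 t=19ms outcome=F: state=OPEN
  event#8 t=21ms outcome=S: state=OPEN
  event#9 t=22ms outcome=S: state=OPEN
  event#10 t=25ms outcome=S: state=CLOSED
  event#11 t=27ms outcome=F: state=CLOSED
  event#12 t=28ms outcome=S: state=CLOSED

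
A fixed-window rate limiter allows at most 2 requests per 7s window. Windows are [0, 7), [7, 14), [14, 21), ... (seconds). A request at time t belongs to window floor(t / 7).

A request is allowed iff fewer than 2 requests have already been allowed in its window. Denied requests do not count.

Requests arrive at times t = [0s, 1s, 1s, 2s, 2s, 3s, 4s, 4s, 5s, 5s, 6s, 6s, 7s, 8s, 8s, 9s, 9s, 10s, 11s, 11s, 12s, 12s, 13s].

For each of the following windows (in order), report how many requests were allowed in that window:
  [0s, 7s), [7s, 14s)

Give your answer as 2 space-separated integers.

Answer: 2 2

Derivation:
Processing requests:
  req#1 t=0s (window 0): ALLOW
  req#2 t=1s (window 0): ALLOW
  req#3 t=1s (window 0): DENY
  req#4 t=2s (window 0): DENY
  req#5 t=2s (window 0): DENY
  req#6 t=3s (window 0): DENY
  req#7 t=4s (window 0): DENY
  req#8 t=4s (window 0): DENY
  req#9 t=5s (window 0): DENY
  req#10 t=5s (window 0): DENY
  req#11 t=6s (window 0): DENY
  req#12 t=6s (window 0): DENY
  req#13 t=7s (window 1): ALLOW
  req#14 t=8s (window 1): ALLOW
  req#15 t=8s (window 1): DENY
  req#16 t=9s (window 1): DENY
  req#17 t=9s (window 1): DENY
  req#18 t=10s (window 1): DENY
  req#19 t=11s (window 1): DENY
  req#20 t=11s (window 1): DENY
  req#21 t=12s (window 1): DENY
  req#22 t=12s (window 1): DENY
  req#23 t=13s (window 1): DENY

Allowed counts by window: 2 2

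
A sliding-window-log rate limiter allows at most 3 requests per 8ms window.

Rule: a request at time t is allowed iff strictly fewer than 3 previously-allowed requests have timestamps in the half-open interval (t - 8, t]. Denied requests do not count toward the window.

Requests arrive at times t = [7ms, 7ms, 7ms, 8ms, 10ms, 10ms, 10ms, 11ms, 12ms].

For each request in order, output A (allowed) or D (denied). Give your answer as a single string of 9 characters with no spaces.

Answer: AAADDDDDD

Derivation:
Tracking allowed requests in the window:
  req#1 t=7ms: ALLOW
  req#2 t=7ms: ALLOW
  req#3 t=7ms: ALLOW
  req#4 t=8ms: DENY
  req#5 t=10ms: DENY
  req#6 t=10ms: DENY
  req#7 t=10ms: DENY
  req#8 t=11ms: DENY
  req#9 t=12ms: DENY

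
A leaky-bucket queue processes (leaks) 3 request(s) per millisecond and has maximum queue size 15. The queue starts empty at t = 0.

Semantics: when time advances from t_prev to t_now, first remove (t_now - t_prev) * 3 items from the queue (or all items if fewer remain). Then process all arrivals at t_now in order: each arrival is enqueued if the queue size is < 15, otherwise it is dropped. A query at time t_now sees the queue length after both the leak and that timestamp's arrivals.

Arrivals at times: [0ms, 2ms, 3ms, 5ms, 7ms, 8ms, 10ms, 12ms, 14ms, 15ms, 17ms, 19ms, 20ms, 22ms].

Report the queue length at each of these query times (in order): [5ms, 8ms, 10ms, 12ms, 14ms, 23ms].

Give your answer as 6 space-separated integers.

Answer: 1 1 1 1 1 0

Derivation:
Queue lengths at query times:
  query t=5ms: backlog = 1
  query t=8ms: backlog = 1
  query t=10ms: backlog = 1
  query t=12ms: backlog = 1
  query t=14ms: backlog = 1
  query t=23ms: backlog = 0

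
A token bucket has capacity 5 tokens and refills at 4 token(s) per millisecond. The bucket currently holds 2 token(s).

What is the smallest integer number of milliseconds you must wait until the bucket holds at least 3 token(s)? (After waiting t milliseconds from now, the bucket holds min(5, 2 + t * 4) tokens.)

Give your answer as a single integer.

Answer: 1

Derivation:
Need 2 + t * 4 >= 3, so t >= 1/4.
Smallest integer t = ceil(1/4) = 1.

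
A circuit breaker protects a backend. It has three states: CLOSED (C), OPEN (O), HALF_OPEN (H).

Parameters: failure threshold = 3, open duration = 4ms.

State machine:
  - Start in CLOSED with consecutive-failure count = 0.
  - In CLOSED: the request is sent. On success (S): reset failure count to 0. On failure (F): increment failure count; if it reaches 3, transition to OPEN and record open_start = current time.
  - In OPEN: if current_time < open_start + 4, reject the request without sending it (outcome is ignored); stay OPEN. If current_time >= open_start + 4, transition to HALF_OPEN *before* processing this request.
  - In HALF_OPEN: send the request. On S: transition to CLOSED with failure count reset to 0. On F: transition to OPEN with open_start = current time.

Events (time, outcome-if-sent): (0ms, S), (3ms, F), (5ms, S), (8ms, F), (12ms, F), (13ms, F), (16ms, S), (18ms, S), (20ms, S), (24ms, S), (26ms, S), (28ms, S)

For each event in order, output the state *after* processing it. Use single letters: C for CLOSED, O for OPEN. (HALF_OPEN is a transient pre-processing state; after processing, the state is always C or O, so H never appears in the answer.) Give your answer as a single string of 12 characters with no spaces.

Answer: CCCCCOOCCCCC

Derivation:
State after each event:
  event#1 t=0ms outcome=S: state=CLOSED
  event#2 t=3ms outcome=F: state=CLOSED
  event#3 t=5ms outcome=S: state=CLOSED
  event#4 t=8ms outcome=F: state=CLOSED
  event#5 t=12ms outcome=F: state=CLOSED
  event#6 t=13ms outcome=F: state=OPEN
  event#7 t=16ms outcome=S: state=OPEN
  event#8 t=18ms outcome=S: state=CLOSED
  event#9 t=20ms outcome=S: state=CLOSED
  event#10 t=24ms outcome=S: state=CLOSED
  event#11 t=26ms outcome=S: state=CLOSED
  event#12 t=28ms outcome=S: state=CLOSED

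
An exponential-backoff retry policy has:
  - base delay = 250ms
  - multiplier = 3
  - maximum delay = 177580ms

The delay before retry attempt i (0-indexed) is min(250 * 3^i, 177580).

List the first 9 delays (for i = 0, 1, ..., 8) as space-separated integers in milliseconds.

Computing each delay:
  i=0: min(250*3^0, 177580) = 250
  i=1: min(250*3^1, 177580) = 750
  i=2: min(250*3^2, 177580) = 2250
  i=3: min(250*3^3, 177580) = 6750
  i=4: min(250*3^4, 177580) = 20250
  i=5: min(250*3^5, 177580) = 60750
  i=6: min(250*3^6, 177580) = 177580
  i=7: min(250*3^7, 177580) = 177580
  i=8: min(250*3^8, 177580) = 177580

Answer: 250 750 2250 6750 20250 60750 177580 177580 177580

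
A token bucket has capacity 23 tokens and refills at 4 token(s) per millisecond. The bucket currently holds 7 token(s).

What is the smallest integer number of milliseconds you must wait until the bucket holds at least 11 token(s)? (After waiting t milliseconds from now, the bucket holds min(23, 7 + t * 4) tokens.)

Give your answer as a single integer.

Need 7 + t * 4 >= 11, so t >= 4/4.
Smallest integer t = ceil(4/4) = 1.

Answer: 1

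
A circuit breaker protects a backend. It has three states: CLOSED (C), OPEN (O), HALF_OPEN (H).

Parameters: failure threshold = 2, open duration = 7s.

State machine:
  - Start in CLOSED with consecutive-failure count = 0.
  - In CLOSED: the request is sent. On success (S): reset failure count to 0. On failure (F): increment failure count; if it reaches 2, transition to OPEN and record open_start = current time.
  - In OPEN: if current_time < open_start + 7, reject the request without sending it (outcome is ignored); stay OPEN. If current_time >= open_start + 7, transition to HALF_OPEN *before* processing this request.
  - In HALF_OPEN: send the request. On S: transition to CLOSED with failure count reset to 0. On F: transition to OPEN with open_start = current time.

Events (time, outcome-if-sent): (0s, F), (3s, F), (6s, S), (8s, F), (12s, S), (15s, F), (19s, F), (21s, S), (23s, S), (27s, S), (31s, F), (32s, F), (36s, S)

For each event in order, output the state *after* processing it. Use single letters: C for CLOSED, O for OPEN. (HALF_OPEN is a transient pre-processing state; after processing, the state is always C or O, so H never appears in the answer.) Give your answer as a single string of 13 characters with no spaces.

State after each event:
  event#1 t=0s outcome=F: state=CLOSED
  event#2 t=3s outcome=F: state=OPEN
  event#3 t=6s outcome=S: state=OPEN
  event#4 t=8s outcome=F: state=OPEN
  event#5 t=12s outcome=S: state=CLOSED
  event#6 t=15s outcome=F: state=CLOSED
  event#7 t=19s outcome=F: state=OPEN
  event#8 t=21s outcome=S: state=OPEN
  event#9 t=23s outcome=S: state=OPEN
  event#10 t=27s outcome=S: state=CLOSED
  event#11 t=31s outcome=F: state=CLOSED
  event#12 t=32s outcome=F: state=OPEN
  event#13 t=36s outcome=S: state=OPEN

Answer: COOOCCOOOCCOO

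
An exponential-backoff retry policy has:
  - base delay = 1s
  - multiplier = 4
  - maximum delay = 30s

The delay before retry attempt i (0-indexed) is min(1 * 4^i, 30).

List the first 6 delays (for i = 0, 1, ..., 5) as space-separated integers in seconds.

Answer: 1 4 16 30 30 30

Derivation:
Computing each delay:
  i=0: min(1*4^0, 30) = 1
  i=1: min(1*4^1, 30) = 4
  i=2: min(1*4^2, 30) = 16
  i=3: min(1*4^3, 30) = 30
  i=4: min(1*4^4, 30) = 30
  i=5: min(1*4^5, 30) = 30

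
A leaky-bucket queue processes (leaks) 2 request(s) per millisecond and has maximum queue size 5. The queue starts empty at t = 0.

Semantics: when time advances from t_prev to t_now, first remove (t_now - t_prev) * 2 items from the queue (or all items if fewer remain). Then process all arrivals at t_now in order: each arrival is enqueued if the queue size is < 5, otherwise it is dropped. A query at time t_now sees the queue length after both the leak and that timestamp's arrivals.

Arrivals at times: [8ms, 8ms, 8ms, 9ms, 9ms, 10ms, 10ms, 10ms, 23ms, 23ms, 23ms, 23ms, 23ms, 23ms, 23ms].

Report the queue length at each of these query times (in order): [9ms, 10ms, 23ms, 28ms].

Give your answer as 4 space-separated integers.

Answer: 3 4 5 0

Derivation:
Queue lengths at query times:
  query t=9ms: backlog = 3
  query t=10ms: backlog = 4
  query t=23ms: backlog = 5
  query t=28ms: backlog = 0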